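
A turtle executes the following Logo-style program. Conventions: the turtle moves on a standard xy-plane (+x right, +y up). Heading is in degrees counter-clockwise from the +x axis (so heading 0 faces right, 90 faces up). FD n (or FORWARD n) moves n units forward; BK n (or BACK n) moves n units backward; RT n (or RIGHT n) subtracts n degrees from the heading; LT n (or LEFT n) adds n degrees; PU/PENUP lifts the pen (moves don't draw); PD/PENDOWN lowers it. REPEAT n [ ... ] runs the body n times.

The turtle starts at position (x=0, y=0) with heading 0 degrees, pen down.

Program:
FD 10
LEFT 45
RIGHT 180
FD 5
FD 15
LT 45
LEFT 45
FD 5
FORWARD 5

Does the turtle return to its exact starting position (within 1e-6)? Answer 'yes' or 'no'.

Answer: no

Derivation:
Executing turtle program step by step:
Start: pos=(0,0), heading=0, pen down
FD 10: (0,0) -> (10,0) [heading=0, draw]
LT 45: heading 0 -> 45
RT 180: heading 45 -> 225
FD 5: (10,0) -> (6.464,-3.536) [heading=225, draw]
FD 15: (6.464,-3.536) -> (-4.142,-14.142) [heading=225, draw]
LT 45: heading 225 -> 270
LT 45: heading 270 -> 315
FD 5: (-4.142,-14.142) -> (-0.607,-17.678) [heading=315, draw]
FD 5: (-0.607,-17.678) -> (2.929,-21.213) [heading=315, draw]
Final: pos=(2.929,-21.213), heading=315, 5 segment(s) drawn

Start position: (0, 0)
Final position: (2.929, -21.213)
Distance = 21.414; >= 1e-6 -> NOT closed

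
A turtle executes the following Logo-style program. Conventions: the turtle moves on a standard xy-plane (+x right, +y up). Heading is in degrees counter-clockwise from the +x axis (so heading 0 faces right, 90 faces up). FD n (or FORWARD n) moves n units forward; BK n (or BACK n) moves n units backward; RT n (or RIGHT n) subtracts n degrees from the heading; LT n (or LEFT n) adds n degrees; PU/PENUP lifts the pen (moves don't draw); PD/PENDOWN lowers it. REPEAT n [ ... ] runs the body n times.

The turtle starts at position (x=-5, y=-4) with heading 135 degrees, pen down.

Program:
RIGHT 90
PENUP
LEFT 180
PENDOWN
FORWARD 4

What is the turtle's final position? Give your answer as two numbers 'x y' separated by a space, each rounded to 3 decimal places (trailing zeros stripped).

Executing turtle program step by step:
Start: pos=(-5,-4), heading=135, pen down
RT 90: heading 135 -> 45
PU: pen up
LT 180: heading 45 -> 225
PD: pen down
FD 4: (-5,-4) -> (-7.828,-6.828) [heading=225, draw]
Final: pos=(-7.828,-6.828), heading=225, 1 segment(s) drawn

Answer: -7.828 -6.828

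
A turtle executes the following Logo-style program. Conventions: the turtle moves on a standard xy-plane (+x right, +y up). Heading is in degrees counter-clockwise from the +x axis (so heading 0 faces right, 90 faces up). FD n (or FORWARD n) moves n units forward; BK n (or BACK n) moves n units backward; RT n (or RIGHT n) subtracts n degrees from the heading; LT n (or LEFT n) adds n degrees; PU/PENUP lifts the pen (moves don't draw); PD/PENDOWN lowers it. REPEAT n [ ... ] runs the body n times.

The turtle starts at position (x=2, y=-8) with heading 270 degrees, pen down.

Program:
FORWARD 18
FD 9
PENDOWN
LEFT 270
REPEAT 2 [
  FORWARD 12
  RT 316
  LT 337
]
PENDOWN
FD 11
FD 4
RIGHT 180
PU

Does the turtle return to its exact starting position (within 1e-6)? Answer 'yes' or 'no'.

Answer: no

Derivation:
Executing turtle program step by step:
Start: pos=(2,-8), heading=270, pen down
FD 18: (2,-8) -> (2,-26) [heading=270, draw]
FD 9: (2,-26) -> (2,-35) [heading=270, draw]
PD: pen down
LT 270: heading 270 -> 180
REPEAT 2 [
  -- iteration 1/2 --
  FD 12: (2,-35) -> (-10,-35) [heading=180, draw]
  RT 316: heading 180 -> 224
  LT 337: heading 224 -> 201
  -- iteration 2/2 --
  FD 12: (-10,-35) -> (-21.203,-39.3) [heading=201, draw]
  RT 316: heading 201 -> 245
  LT 337: heading 245 -> 222
]
PD: pen down
FD 11: (-21.203,-39.3) -> (-29.378,-46.661) [heading=222, draw]
FD 4: (-29.378,-46.661) -> (-32.35,-49.337) [heading=222, draw]
RT 180: heading 222 -> 42
PU: pen up
Final: pos=(-32.35,-49.337), heading=42, 6 segment(s) drawn

Start position: (2, -8)
Final position: (-32.35, -49.337)
Distance = 53.747; >= 1e-6 -> NOT closed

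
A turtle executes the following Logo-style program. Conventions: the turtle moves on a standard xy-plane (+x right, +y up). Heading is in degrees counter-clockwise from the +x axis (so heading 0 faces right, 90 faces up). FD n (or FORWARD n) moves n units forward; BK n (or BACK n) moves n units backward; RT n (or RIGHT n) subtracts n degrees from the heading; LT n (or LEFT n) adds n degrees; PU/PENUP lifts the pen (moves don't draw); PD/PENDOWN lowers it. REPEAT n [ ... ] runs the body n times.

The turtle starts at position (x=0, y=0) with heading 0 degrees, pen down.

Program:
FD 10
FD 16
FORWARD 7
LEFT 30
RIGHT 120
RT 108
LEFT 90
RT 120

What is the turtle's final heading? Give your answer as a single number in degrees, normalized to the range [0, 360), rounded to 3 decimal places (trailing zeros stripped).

Answer: 132

Derivation:
Executing turtle program step by step:
Start: pos=(0,0), heading=0, pen down
FD 10: (0,0) -> (10,0) [heading=0, draw]
FD 16: (10,0) -> (26,0) [heading=0, draw]
FD 7: (26,0) -> (33,0) [heading=0, draw]
LT 30: heading 0 -> 30
RT 120: heading 30 -> 270
RT 108: heading 270 -> 162
LT 90: heading 162 -> 252
RT 120: heading 252 -> 132
Final: pos=(33,0), heading=132, 3 segment(s) drawn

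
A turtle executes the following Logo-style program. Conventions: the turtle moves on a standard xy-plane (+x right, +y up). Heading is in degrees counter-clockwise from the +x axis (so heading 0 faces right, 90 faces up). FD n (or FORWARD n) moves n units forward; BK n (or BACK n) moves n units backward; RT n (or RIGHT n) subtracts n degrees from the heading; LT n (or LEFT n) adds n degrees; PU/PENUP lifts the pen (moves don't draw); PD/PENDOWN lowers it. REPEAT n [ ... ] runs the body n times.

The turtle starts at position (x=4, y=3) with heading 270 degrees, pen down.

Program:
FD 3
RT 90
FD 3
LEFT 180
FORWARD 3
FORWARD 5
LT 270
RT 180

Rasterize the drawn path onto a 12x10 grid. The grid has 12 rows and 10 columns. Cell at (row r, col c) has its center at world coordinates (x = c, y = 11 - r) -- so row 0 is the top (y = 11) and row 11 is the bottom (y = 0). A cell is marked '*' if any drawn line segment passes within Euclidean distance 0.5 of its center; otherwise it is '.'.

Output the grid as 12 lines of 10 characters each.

Segment 0: (4,3) -> (4,0)
Segment 1: (4,0) -> (1,0)
Segment 2: (1,0) -> (4,-0)
Segment 3: (4,-0) -> (9,-0)

Answer: ..........
..........
..........
..........
..........
..........
..........
..........
....*.....
....*.....
....*.....
.*********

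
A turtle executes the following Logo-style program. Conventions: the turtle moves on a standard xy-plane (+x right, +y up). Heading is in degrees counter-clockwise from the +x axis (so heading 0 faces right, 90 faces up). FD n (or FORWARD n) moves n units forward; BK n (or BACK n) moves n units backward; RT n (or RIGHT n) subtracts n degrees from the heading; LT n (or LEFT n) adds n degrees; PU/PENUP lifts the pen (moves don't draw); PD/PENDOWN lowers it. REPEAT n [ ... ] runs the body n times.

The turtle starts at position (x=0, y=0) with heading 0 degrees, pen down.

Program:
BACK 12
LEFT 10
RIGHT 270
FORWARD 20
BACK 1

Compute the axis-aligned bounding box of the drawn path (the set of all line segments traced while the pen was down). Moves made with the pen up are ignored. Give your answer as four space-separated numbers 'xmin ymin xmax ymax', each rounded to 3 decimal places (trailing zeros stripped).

Answer: -15.473 0 0 19.696

Derivation:
Executing turtle program step by step:
Start: pos=(0,0), heading=0, pen down
BK 12: (0,0) -> (-12,0) [heading=0, draw]
LT 10: heading 0 -> 10
RT 270: heading 10 -> 100
FD 20: (-12,0) -> (-15.473,19.696) [heading=100, draw]
BK 1: (-15.473,19.696) -> (-15.299,18.711) [heading=100, draw]
Final: pos=(-15.299,18.711), heading=100, 3 segment(s) drawn

Segment endpoints: x in {-15.473, -15.299, -12, 0}, y in {0, 18.711, 19.696}
xmin=-15.473, ymin=0, xmax=0, ymax=19.696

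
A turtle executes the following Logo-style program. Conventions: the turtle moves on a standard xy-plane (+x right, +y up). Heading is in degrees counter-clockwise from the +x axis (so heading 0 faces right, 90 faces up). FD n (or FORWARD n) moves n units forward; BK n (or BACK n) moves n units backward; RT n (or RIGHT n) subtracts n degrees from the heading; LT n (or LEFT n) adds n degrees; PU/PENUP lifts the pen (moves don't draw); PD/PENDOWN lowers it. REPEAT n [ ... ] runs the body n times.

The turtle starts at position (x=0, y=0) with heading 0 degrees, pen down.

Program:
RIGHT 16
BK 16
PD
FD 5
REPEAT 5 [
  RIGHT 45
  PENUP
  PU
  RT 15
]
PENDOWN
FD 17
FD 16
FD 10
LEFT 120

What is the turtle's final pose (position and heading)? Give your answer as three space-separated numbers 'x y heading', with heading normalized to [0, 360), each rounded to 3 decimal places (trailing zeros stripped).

Executing turtle program step by step:
Start: pos=(0,0), heading=0, pen down
RT 16: heading 0 -> 344
BK 16: (0,0) -> (-15.38,4.41) [heading=344, draw]
PD: pen down
FD 5: (-15.38,4.41) -> (-10.574,3.032) [heading=344, draw]
REPEAT 5 [
  -- iteration 1/5 --
  RT 45: heading 344 -> 299
  PU: pen up
  PU: pen up
  RT 15: heading 299 -> 284
  -- iteration 2/5 --
  RT 45: heading 284 -> 239
  PU: pen up
  PU: pen up
  RT 15: heading 239 -> 224
  -- iteration 3/5 --
  RT 45: heading 224 -> 179
  PU: pen up
  PU: pen up
  RT 15: heading 179 -> 164
  -- iteration 4/5 --
  RT 45: heading 164 -> 119
  PU: pen up
  PU: pen up
  RT 15: heading 119 -> 104
  -- iteration 5/5 --
  RT 45: heading 104 -> 59
  PU: pen up
  PU: pen up
  RT 15: heading 59 -> 44
]
PD: pen down
FD 17: (-10.574,3.032) -> (1.655,14.841) [heading=44, draw]
FD 16: (1.655,14.841) -> (13.164,25.956) [heading=44, draw]
FD 10: (13.164,25.956) -> (20.358,32.902) [heading=44, draw]
LT 120: heading 44 -> 164
Final: pos=(20.358,32.902), heading=164, 5 segment(s) drawn

Answer: 20.358 32.902 164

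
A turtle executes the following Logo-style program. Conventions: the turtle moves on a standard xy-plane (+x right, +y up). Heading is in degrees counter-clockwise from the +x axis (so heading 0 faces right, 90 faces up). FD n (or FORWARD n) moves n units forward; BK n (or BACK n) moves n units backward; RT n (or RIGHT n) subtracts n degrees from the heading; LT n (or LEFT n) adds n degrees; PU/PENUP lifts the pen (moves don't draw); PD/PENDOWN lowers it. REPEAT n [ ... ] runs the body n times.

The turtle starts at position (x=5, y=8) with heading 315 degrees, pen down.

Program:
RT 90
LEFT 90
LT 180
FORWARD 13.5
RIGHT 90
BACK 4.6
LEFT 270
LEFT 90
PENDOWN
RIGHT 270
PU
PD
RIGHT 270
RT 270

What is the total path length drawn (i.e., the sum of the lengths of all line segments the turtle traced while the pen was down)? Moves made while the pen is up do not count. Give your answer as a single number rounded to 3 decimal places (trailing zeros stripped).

Executing turtle program step by step:
Start: pos=(5,8), heading=315, pen down
RT 90: heading 315 -> 225
LT 90: heading 225 -> 315
LT 180: heading 315 -> 135
FD 13.5: (5,8) -> (-4.546,17.546) [heading=135, draw]
RT 90: heading 135 -> 45
BK 4.6: (-4.546,17.546) -> (-7.799,14.293) [heading=45, draw]
LT 270: heading 45 -> 315
LT 90: heading 315 -> 45
PD: pen down
RT 270: heading 45 -> 135
PU: pen up
PD: pen down
RT 270: heading 135 -> 225
RT 270: heading 225 -> 315
Final: pos=(-7.799,14.293), heading=315, 2 segment(s) drawn

Segment lengths:
  seg 1: (5,8) -> (-4.546,17.546), length = 13.5
  seg 2: (-4.546,17.546) -> (-7.799,14.293), length = 4.6
Total = 18.1

Answer: 18.1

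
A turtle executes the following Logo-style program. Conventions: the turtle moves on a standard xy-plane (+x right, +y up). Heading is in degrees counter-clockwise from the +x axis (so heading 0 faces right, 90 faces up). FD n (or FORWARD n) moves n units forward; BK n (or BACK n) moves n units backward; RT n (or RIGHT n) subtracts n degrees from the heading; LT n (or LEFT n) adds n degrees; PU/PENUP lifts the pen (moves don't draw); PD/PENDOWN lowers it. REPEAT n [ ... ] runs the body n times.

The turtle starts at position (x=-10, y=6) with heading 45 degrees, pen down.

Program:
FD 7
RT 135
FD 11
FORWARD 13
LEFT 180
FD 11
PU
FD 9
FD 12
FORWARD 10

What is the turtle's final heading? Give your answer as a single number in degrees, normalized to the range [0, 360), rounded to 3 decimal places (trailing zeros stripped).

Answer: 90

Derivation:
Executing turtle program step by step:
Start: pos=(-10,6), heading=45, pen down
FD 7: (-10,6) -> (-5.05,10.95) [heading=45, draw]
RT 135: heading 45 -> 270
FD 11: (-5.05,10.95) -> (-5.05,-0.05) [heading=270, draw]
FD 13: (-5.05,-0.05) -> (-5.05,-13.05) [heading=270, draw]
LT 180: heading 270 -> 90
FD 11: (-5.05,-13.05) -> (-5.05,-2.05) [heading=90, draw]
PU: pen up
FD 9: (-5.05,-2.05) -> (-5.05,6.95) [heading=90, move]
FD 12: (-5.05,6.95) -> (-5.05,18.95) [heading=90, move]
FD 10: (-5.05,18.95) -> (-5.05,28.95) [heading=90, move]
Final: pos=(-5.05,28.95), heading=90, 4 segment(s) drawn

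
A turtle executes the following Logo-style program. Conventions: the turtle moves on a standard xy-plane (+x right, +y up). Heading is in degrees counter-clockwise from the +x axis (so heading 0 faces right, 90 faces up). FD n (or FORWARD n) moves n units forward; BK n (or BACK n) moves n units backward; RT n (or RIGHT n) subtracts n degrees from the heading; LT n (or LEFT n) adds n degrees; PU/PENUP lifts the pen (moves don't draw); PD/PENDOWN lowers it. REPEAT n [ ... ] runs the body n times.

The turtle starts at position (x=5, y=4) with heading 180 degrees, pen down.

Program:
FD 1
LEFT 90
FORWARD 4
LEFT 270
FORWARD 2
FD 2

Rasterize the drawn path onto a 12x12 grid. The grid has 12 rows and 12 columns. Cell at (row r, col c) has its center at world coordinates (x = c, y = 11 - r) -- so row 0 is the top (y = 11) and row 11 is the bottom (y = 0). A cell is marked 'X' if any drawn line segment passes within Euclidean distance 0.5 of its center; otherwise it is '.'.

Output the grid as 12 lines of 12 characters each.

Answer: ............
............
............
............
............
............
............
....XX......
....X.......
....X.......
....X.......
XXXXX.......

Derivation:
Segment 0: (5,4) -> (4,4)
Segment 1: (4,4) -> (4,0)
Segment 2: (4,0) -> (2,0)
Segment 3: (2,0) -> (-0,0)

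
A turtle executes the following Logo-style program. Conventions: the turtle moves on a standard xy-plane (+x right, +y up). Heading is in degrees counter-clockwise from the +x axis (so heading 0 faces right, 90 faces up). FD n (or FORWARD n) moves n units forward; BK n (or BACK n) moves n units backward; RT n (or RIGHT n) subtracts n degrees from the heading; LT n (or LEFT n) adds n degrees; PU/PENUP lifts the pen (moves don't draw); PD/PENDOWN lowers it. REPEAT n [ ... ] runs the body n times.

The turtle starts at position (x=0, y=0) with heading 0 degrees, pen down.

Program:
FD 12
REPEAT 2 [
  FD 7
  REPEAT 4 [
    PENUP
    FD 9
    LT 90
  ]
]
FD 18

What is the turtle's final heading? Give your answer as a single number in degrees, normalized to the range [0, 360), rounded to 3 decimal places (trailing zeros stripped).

Answer: 0

Derivation:
Executing turtle program step by step:
Start: pos=(0,0), heading=0, pen down
FD 12: (0,0) -> (12,0) [heading=0, draw]
REPEAT 2 [
  -- iteration 1/2 --
  FD 7: (12,0) -> (19,0) [heading=0, draw]
  REPEAT 4 [
    -- iteration 1/4 --
    PU: pen up
    FD 9: (19,0) -> (28,0) [heading=0, move]
    LT 90: heading 0 -> 90
    -- iteration 2/4 --
    PU: pen up
    FD 9: (28,0) -> (28,9) [heading=90, move]
    LT 90: heading 90 -> 180
    -- iteration 3/4 --
    PU: pen up
    FD 9: (28,9) -> (19,9) [heading=180, move]
    LT 90: heading 180 -> 270
    -- iteration 4/4 --
    PU: pen up
    FD 9: (19,9) -> (19,0) [heading=270, move]
    LT 90: heading 270 -> 0
  ]
  -- iteration 2/2 --
  FD 7: (19,0) -> (26,0) [heading=0, move]
  REPEAT 4 [
    -- iteration 1/4 --
    PU: pen up
    FD 9: (26,0) -> (35,0) [heading=0, move]
    LT 90: heading 0 -> 90
    -- iteration 2/4 --
    PU: pen up
    FD 9: (35,0) -> (35,9) [heading=90, move]
    LT 90: heading 90 -> 180
    -- iteration 3/4 --
    PU: pen up
    FD 9: (35,9) -> (26,9) [heading=180, move]
    LT 90: heading 180 -> 270
    -- iteration 4/4 --
    PU: pen up
    FD 9: (26,9) -> (26,0) [heading=270, move]
    LT 90: heading 270 -> 0
  ]
]
FD 18: (26,0) -> (44,0) [heading=0, move]
Final: pos=(44,0), heading=0, 2 segment(s) drawn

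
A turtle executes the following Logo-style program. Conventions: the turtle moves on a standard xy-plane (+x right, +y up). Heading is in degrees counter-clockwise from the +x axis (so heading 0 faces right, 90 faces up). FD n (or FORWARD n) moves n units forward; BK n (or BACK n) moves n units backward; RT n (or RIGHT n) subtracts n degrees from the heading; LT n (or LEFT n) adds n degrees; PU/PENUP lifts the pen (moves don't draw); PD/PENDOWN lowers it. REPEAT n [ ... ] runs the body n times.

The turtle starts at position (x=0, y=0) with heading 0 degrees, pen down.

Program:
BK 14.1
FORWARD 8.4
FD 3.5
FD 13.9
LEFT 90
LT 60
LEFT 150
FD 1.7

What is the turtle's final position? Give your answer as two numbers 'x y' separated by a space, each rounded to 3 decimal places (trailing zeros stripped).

Answer: 12.55 -1.472

Derivation:
Executing turtle program step by step:
Start: pos=(0,0), heading=0, pen down
BK 14.1: (0,0) -> (-14.1,0) [heading=0, draw]
FD 8.4: (-14.1,0) -> (-5.7,0) [heading=0, draw]
FD 3.5: (-5.7,0) -> (-2.2,0) [heading=0, draw]
FD 13.9: (-2.2,0) -> (11.7,0) [heading=0, draw]
LT 90: heading 0 -> 90
LT 60: heading 90 -> 150
LT 150: heading 150 -> 300
FD 1.7: (11.7,0) -> (12.55,-1.472) [heading=300, draw]
Final: pos=(12.55,-1.472), heading=300, 5 segment(s) drawn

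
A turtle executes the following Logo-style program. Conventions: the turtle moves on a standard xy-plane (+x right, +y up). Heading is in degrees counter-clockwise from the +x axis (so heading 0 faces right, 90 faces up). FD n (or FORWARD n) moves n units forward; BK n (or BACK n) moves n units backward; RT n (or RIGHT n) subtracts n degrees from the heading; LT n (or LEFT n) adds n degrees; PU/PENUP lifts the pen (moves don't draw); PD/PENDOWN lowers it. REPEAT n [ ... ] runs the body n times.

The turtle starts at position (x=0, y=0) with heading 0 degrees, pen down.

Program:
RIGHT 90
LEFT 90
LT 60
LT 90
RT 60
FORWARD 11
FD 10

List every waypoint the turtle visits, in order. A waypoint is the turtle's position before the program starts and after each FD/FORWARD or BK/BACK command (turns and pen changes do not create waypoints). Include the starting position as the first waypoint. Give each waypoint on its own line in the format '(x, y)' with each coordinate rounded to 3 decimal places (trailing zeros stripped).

Executing turtle program step by step:
Start: pos=(0,0), heading=0, pen down
RT 90: heading 0 -> 270
LT 90: heading 270 -> 0
LT 60: heading 0 -> 60
LT 90: heading 60 -> 150
RT 60: heading 150 -> 90
FD 11: (0,0) -> (0,11) [heading=90, draw]
FD 10: (0,11) -> (0,21) [heading=90, draw]
Final: pos=(0,21), heading=90, 2 segment(s) drawn
Waypoints (3 total):
(0, 0)
(0, 11)
(0, 21)

Answer: (0, 0)
(0, 11)
(0, 21)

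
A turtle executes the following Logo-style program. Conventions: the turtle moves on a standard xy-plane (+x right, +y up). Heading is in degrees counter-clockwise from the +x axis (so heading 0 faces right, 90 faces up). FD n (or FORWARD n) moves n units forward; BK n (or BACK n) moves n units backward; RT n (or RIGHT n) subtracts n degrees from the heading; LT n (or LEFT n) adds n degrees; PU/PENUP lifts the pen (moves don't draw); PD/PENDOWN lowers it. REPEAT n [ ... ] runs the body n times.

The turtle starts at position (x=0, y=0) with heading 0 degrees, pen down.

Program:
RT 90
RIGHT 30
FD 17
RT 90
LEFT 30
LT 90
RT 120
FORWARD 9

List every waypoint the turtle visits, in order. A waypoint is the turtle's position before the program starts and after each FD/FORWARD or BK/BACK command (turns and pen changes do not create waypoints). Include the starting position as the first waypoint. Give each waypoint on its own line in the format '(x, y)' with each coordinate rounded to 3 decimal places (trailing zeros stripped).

Executing turtle program step by step:
Start: pos=(0,0), heading=0, pen down
RT 90: heading 0 -> 270
RT 30: heading 270 -> 240
FD 17: (0,0) -> (-8.5,-14.722) [heading=240, draw]
RT 90: heading 240 -> 150
LT 30: heading 150 -> 180
LT 90: heading 180 -> 270
RT 120: heading 270 -> 150
FD 9: (-8.5,-14.722) -> (-16.294,-10.222) [heading=150, draw]
Final: pos=(-16.294,-10.222), heading=150, 2 segment(s) drawn
Waypoints (3 total):
(0, 0)
(-8.5, -14.722)
(-16.294, -10.222)

Answer: (0, 0)
(-8.5, -14.722)
(-16.294, -10.222)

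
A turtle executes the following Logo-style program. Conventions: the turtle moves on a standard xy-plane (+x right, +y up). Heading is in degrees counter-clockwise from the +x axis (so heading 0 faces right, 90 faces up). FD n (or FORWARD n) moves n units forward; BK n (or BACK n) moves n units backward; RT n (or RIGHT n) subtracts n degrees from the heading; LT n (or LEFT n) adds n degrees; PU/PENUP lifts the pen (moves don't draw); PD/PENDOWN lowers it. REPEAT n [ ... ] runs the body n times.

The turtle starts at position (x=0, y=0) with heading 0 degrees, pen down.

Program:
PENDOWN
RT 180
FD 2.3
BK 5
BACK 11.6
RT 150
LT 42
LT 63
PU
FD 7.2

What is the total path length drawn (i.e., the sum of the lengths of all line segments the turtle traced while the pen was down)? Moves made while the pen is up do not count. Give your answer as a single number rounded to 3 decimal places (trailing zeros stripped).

Executing turtle program step by step:
Start: pos=(0,0), heading=0, pen down
PD: pen down
RT 180: heading 0 -> 180
FD 2.3: (0,0) -> (-2.3,0) [heading=180, draw]
BK 5: (-2.3,0) -> (2.7,0) [heading=180, draw]
BK 11.6: (2.7,0) -> (14.3,0) [heading=180, draw]
RT 150: heading 180 -> 30
LT 42: heading 30 -> 72
LT 63: heading 72 -> 135
PU: pen up
FD 7.2: (14.3,0) -> (9.209,5.091) [heading=135, move]
Final: pos=(9.209,5.091), heading=135, 3 segment(s) drawn

Segment lengths:
  seg 1: (0,0) -> (-2.3,0), length = 2.3
  seg 2: (-2.3,0) -> (2.7,0), length = 5
  seg 3: (2.7,0) -> (14.3,0), length = 11.6
Total = 18.9

Answer: 18.9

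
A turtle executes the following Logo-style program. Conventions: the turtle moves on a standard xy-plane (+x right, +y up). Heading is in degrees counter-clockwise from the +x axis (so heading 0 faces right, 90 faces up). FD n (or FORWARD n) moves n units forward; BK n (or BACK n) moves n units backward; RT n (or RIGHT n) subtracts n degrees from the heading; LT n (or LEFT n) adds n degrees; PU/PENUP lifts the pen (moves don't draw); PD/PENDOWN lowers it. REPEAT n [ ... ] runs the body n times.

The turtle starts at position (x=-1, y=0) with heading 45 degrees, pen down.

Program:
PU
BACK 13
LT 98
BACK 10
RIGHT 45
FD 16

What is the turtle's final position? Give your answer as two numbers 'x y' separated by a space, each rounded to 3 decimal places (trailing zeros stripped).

Executing turtle program step by step:
Start: pos=(-1,0), heading=45, pen down
PU: pen up
BK 13: (-1,0) -> (-10.192,-9.192) [heading=45, move]
LT 98: heading 45 -> 143
BK 10: (-10.192,-9.192) -> (-2.206,-15.211) [heading=143, move]
RT 45: heading 143 -> 98
FD 16: (-2.206,-15.211) -> (-4.433,0.634) [heading=98, move]
Final: pos=(-4.433,0.634), heading=98, 0 segment(s) drawn

Answer: -4.433 0.634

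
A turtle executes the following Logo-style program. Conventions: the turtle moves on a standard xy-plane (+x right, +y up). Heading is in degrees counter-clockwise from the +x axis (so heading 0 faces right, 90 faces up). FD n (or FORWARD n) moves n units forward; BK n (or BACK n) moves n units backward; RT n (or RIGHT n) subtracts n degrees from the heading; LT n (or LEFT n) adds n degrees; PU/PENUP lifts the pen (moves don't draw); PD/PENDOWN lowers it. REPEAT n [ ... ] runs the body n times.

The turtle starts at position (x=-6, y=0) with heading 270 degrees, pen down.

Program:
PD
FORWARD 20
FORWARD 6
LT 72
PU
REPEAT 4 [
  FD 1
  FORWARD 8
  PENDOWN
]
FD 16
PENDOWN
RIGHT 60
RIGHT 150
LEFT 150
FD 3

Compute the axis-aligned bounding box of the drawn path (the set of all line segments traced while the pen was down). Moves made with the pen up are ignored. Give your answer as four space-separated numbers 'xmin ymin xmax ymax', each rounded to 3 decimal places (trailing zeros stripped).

Executing turtle program step by step:
Start: pos=(-6,0), heading=270, pen down
PD: pen down
FD 20: (-6,0) -> (-6,-20) [heading=270, draw]
FD 6: (-6,-20) -> (-6,-26) [heading=270, draw]
LT 72: heading 270 -> 342
PU: pen up
REPEAT 4 [
  -- iteration 1/4 --
  FD 1: (-6,-26) -> (-5.049,-26.309) [heading=342, move]
  FD 8: (-5.049,-26.309) -> (2.56,-28.781) [heading=342, move]
  PD: pen down
  -- iteration 2/4 --
  FD 1: (2.56,-28.781) -> (3.511,-29.09) [heading=342, draw]
  FD 8: (3.511,-29.09) -> (11.119,-31.562) [heading=342, draw]
  PD: pen down
  -- iteration 3/4 --
  FD 1: (11.119,-31.562) -> (12.07,-31.871) [heading=342, draw]
  FD 8: (12.07,-31.871) -> (19.679,-34.343) [heading=342, draw]
  PD: pen down
  -- iteration 4/4 --
  FD 1: (19.679,-34.343) -> (20.63,-34.652) [heading=342, draw]
  FD 8: (20.63,-34.652) -> (28.238,-37.125) [heading=342, draw]
  PD: pen down
]
FD 16: (28.238,-37.125) -> (43.455,-42.069) [heading=342, draw]
PD: pen down
RT 60: heading 342 -> 282
RT 150: heading 282 -> 132
LT 150: heading 132 -> 282
FD 3: (43.455,-42.069) -> (44.079,-45.003) [heading=282, draw]
Final: pos=(44.079,-45.003), heading=282, 10 segment(s) drawn

Segment endpoints: x in {-6, -6, -6, 2.56, 3.511, 11.119, 12.07, 19.679, 20.63, 28.238, 43.455, 44.079}, y in {-45.003, -42.069, -37.125, -34.652, -34.343, -31.871, -31.562, -29.09, -28.781, -26, -20, 0}
xmin=-6, ymin=-45.003, xmax=44.079, ymax=0

Answer: -6 -45.003 44.079 0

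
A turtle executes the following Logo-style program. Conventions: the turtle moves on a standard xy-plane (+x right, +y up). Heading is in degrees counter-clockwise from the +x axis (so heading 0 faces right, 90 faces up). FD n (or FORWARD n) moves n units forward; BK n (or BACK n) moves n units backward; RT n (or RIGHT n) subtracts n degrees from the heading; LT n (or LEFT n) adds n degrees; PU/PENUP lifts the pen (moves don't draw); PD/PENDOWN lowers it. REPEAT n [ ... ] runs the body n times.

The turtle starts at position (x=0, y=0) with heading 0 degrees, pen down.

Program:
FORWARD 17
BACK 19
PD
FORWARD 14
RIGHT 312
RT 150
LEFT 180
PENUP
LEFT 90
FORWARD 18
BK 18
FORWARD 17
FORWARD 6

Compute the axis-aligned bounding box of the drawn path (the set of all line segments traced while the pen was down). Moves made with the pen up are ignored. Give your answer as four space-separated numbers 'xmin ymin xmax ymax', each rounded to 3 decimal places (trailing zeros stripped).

Executing turtle program step by step:
Start: pos=(0,0), heading=0, pen down
FD 17: (0,0) -> (17,0) [heading=0, draw]
BK 19: (17,0) -> (-2,0) [heading=0, draw]
PD: pen down
FD 14: (-2,0) -> (12,0) [heading=0, draw]
RT 312: heading 0 -> 48
RT 150: heading 48 -> 258
LT 180: heading 258 -> 78
PU: pen up
LT 90: heading 78 -> 168
FD 18: (12,0) -> (-5.607,3.742) [heading=168, move]
BK 18: (-5.607,3.742) -> (12,0) [heading=168, move]
FD 17: (12,0) -> (-4.629,3.534) [heading=168, move]
FD 6: (-4.629,3.534) -> (-10.497,4.782) [heading=168, move]
Final: pos=(-10.497,4.782), heading=168, 3 segment(s) drawn

Segment endpoints: x in {-2, 0, 12, 17}, y in {0}
xmin=-2, ymin=0, xmax=17, ymax=0

Answer: -2 0 17 0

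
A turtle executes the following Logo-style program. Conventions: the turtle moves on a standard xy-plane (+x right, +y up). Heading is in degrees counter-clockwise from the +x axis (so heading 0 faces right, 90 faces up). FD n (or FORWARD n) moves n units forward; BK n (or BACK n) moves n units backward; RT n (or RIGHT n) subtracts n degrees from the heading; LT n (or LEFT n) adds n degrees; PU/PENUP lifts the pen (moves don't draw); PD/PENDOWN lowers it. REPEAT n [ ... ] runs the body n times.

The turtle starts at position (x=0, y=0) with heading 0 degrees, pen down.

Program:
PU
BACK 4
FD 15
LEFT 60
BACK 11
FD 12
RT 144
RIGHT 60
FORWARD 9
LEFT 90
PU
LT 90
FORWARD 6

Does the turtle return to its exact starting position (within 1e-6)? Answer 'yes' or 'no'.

Executing turtle program step by step:
Start: pos=(0,0), heading=0, pen down
PU: pen up
BK 4: (0,0) -> (-4,0) [heading=0, move]
FD 15: (-4,0) -> (11,0) [heading=0, move]
LT 60: heading 0 -> 60
BK 11: (11,0) -> (5.5,-9.526) [heading=60, move]
FD 12: (5.5,-9.526) -> (11.5,0.866) [heading=60, move]
RT 144: heading 60 -> 276
RT 60: heading 276 -> 216
FD 9: (11.5,0.866) -> (4.219,-4.424) [heading=216, move]
LT 90: heading 216 -> 306
PU: pen up
LT 90: heading 306 -> 36
FD 6: (4.219,-4.424) -> (9.073,-0.897) [heading=36, move]
Final: pos=(9.073,-0.897), heading=36, 0 segment(s) drawn

Start position: (0, 0)
Final position: (9.073, -0.897)
Distance = 9.117; >= 1e-6 -> NOT closed

Answer: no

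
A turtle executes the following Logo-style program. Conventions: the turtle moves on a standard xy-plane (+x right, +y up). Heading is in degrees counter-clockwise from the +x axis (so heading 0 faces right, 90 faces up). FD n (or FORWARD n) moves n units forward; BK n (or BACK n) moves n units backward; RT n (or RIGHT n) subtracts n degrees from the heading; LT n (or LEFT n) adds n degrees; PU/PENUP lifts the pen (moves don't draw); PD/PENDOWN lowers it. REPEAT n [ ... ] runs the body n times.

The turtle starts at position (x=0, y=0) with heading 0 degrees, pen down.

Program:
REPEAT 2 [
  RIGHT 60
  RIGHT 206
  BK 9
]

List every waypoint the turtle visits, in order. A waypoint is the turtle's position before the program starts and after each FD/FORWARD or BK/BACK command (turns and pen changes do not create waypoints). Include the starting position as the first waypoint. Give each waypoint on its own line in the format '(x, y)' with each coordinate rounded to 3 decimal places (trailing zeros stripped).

Answer: (0, 0)
(0.628, -8.978)
(9.54, -7.726)

Derivation:
Executing turtle program step by step:
Start: pos=(0,0), heading=0, pen down
REPEAT 2 [
  -- iteration 1/2 --
  RT 60: heading 0 -> 300
  RT 206: heading 300 -> 94
  BK 9: (0,0) -> (0.628,-8.978) [heading=94, draw]
  -- iteration 2/2 --
  RT 60: heading 94 -> 34
  RT 206: heading 34 -> 188
  BK 9: (0.628,-8.978) -> (9.54,-7.726) [heading=188, draw]
]
Final: pos=(9.54,-7.726), heading=188, 2 segment(s) drawn
Waypoints (3 total):
(0, 0)
(0.628, -8.978)
(9.54, -7.726)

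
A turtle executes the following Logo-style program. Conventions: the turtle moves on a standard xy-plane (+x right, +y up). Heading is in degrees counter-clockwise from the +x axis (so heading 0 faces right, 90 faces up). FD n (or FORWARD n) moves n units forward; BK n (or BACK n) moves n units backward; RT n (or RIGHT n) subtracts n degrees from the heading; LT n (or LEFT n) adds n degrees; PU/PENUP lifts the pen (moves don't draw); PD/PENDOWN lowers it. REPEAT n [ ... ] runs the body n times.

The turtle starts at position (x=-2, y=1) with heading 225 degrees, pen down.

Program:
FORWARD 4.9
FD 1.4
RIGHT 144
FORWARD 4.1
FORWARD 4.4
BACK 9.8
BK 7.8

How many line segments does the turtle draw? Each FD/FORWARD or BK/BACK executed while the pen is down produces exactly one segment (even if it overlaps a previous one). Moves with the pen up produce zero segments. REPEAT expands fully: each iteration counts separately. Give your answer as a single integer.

Executing turtle program step by step:
Start: pos=(-2,1), heading=225, pen down
FD 4.9: (-2,1) -> (-5.465,-2.465) [heading=225, draw]
FD 1.4: (-5.465,-2.465) -> (-6.455,-3.455) [heading=225, draw]
RT 144: heading 225 -> 81
FD 4.1: (-6.455,-3.455) -> (-5.813,0.595) [heading=81, draw]
FD 4.4: (-5.813,0.595) -> (-5.125,4.941) [heading=81, draw]
BK 9.8: (-5.125,4.941) -> (-6.658,-4.739) [heading=81, draw]
BK 7.8: (-6.658,-4.739) -> (-7.878,-12.443) [heading=81, draw]
Final: pos=(-7.878,-12.443), heading=81, 6 segment(s) drawn
Segments drawn: 6

Answer: 6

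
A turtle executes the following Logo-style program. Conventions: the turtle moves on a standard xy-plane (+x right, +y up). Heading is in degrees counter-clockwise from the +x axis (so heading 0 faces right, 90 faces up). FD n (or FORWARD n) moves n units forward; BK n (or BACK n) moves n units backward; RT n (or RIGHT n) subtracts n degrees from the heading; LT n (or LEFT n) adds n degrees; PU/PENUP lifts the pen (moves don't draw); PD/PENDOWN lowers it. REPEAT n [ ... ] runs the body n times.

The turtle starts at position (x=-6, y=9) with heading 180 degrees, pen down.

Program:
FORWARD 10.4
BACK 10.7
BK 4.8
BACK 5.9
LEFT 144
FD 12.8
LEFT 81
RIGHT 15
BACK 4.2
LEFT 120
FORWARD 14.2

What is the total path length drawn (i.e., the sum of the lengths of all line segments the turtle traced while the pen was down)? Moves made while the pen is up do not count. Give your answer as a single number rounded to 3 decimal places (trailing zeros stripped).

Executing turtle program step by step:
Start: pos=(-6,9), heading=180, pen down
FD 10.4: (-6,9) -> (-16.4,9) [heading=180, draw]
BK 10.7: (-16.4,9) -> (-5.7,9) [heading=180, draw]
BK 4.8: (-5.7,9) -> (-0.9,9) [heading=180, draw]
BK 5.9: (-0.9,9) -> (5,9) [heading=180, draw]
LT 144: heading 180 -> 324
FD 12.8: (5,9) -> (15.355,1.476) [heading=324, draw]
LT 81: heading 324 -> 45
RT 15: heading 45 -> 30
BK 4.2: (15.355,1.476) -> (11.718,-0.624) [heading=30, draw]
LT 120: heading 30 -> 150
FD 14.2: (11.718,-0.624) -> (-0.579,6.476) [heading=150, draw]
Final: pos=(-0.579,6.476), heading=150, 7 segment(s) drawn

Segment lengths:
  seg 1: (-6,9) -> (-16.4,9), length = 10.4
  seg 2: (-16.4,9) -> (-5.7,9), length = 10.7
  seg 3: (-5.7,9) -> (-0.9,9), length = 4.8
  seg 4: (-0.9,9) -> (5,9), length = 5.9
  seg 5: (5,9) -> (15.355,1.476), length = 12.8
  seg 6: (15.355,1.476) -> (11.718,-0.624), length = 4.2
  seg 7: (11.718,-0.624) -> (-0.579,6.476), length = 14.2
Total = 63

Answer: 63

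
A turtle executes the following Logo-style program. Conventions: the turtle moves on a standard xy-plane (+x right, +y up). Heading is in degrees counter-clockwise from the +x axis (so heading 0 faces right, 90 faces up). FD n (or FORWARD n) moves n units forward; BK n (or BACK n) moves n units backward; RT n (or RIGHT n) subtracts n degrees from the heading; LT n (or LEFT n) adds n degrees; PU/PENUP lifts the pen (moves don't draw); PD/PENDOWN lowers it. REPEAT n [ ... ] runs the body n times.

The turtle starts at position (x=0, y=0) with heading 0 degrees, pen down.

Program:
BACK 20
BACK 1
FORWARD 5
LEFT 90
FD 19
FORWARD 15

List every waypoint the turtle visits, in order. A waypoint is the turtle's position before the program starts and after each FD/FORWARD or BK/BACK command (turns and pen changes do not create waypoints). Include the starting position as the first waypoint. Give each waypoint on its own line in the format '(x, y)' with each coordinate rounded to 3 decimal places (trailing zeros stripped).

Executing turtle program step by step:
Start: pos=(0,0), heading=0, pen down
BK 20: (0,0) -> (-20,0) [heading=0, draw]
BK 1: (-20,0) -> (-21,0) [heading=0, draw]
FD 5: (-21,0) -> (-16,0) [heading=0, draw]
LT 90: heading 0 -> 90
FD 19: (-16,0) -> (-16,19) [heading=90, draw]
FD 15: (-16,19) -> (-16,34) [heading=90, draw]
Final: pos=(-16,34), heading=90, 5 segment(s) drawn
Waypoints (6 total):
(0, 0)
(-20, 0)
(-21, 0)
(-16, 0)
(-16, 19)
(-16, 34)

Answer: (0, 0)
(-20, 0)
(-21, 0)
(-16, 0)
(-16, 19)
(-16, 34)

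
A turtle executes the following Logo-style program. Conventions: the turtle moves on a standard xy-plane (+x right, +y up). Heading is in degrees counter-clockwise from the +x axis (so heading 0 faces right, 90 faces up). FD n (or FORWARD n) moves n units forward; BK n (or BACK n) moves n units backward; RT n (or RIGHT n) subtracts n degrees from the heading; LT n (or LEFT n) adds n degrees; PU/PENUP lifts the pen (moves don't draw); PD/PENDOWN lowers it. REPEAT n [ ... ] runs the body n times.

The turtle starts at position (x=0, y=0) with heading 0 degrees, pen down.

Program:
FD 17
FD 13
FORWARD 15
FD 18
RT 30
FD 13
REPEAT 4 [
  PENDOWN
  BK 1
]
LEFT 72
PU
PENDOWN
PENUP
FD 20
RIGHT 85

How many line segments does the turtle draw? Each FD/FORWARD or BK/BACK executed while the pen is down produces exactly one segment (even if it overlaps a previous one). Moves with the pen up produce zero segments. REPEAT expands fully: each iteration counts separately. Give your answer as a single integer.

Executing turtle program step by step:
Start: pos=(0,0), heading=0, pen down
FD 17: (0,0) -> (17,0) [heading=0, draw]
FD 13: (17,0) -> (30,0) [heading=0, draw]
FD 15: (30,0) -> (45,0) [heading=0, draw]
FD 18: (45,0) -> (63,0) [heading=0, draw]
RT 30: heading 0 -> 330
FD 13: (63,0) -> (74.258,-6.5) [heading=330, draw]
REPEAT 4 [
  -- iteration 1/4 --
  PD: pen down
  BK 1: (74.258,-6.5) -> (73.392,-6) [heading=330, draw]
  -- iteration 2/4 --
  PD: pen down
  BK 1: (73.392,-6) -> (72.526,-5.5) [heading=330, draw]
  -- iteration 3/4 --
  PD: pen down
  BK 1: (72.526,-5.5) -> (71.66,-5) [heading=330, draw]
  -- iteration 4/4 --
  PD: pen down
  BK 1: (71.66,-5) -> (70.794,-4.5) [heading=330, draw]
]
LT 72: heading 330 -> 42
PU: pen up
PD: pen down
PU: pen up
FD 20: (70.794,-4.5) -> (85.657,8.883) [heading=42, move]
RT 85: heading 42 -> 317
Final: pos=(85.657,8.883), heading=317, 9 segment(s) drawn
Segments drawn: 9

Answer: 9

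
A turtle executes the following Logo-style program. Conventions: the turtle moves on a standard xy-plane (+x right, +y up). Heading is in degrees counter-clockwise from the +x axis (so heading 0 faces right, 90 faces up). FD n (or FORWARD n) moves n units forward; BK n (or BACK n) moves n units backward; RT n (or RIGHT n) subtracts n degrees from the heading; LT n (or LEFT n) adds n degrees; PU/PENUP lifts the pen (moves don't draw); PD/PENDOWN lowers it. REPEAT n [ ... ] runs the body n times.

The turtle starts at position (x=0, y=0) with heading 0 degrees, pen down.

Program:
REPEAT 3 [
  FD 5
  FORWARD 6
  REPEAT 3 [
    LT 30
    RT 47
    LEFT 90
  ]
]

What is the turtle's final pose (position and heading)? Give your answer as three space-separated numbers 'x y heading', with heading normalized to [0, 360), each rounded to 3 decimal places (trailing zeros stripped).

Answer: 4.738 3.837 297

Derivation:
Executing turtle program step by step:
Start: pos=(0,0), heading=0, pen down
REPEAT 3 [
  -- iteration 1/3 --
  FD 5: (0,0) -> (5,0) [heading=0, draw]
  FD 6: (5,0) -> (11,0) [heading=0, draw]
  REPEAT 3 [
    -- iteration 1/3 --
    LT 30: heading 0 -> 30
    RT 47: heading 30 -> 343
    LT 90: heading 343 -> 73
    -- iteration 2/3 --
    LT 30: heading 73 -> 103
    RT 47: heading 103 -> 56
    LT 90: heading 56 -> 146
    -- iteration 3/3 --
    LT 30: heading 146 -> 176
    RT 47: heading 176 -> 129
    LT 90: heading 129 -> 219
  ]
  -- iteration 2/3 --
  FD 5: (11,0) -> (7.114,-3.147) [heading=219, draw]
  FD 6: (7.114,-3.147) -> (2.451,-6.923) [heading=219, draw]
  REPEAT 3 [
    -- iteration 1/3 --
    LT 30: heading 219 -> 249
    RT 47: heading 249 -> 202
    LT 90: heading 202 -> 292
    -- iteration 2/3 --
    LT 30: heading 292 -> 322
    RT 47: heading 322 -> 275
    LT 90: heading 275 -> 5
    -- iteration 3/3 --
    LT 30: heading 5 -> 35
    RT 47: heading 35 -> 348
    LT 90: heading 348 -> 78
  ]
  -- iteration 3/3 --
  FD 5: (2.451,-6.923) -> (3.491,-2.032) [heading=78, draw]
  FD 6: (3.491,-2.032) -> (4.738,3.837) [heading=78, draw]
  REPEAT 3 [
    -- iteration 1/3 --
    LT 30: heading 78 -> 108
    RT 47: heading 108 -> 61
    LT 90: heading 61 -> 151
    -- iteration 2/3 --
    LT 30: heading 151 -> 181
    RT 47: heading 181 -> 134
    LT 90: heading 134 -> 224
    -- iteration 3/3 --
    LT 30: heading 224 -> 254
    RT 47: heading 254 -> 207
    LT 90: heading 207 -> 297
  ]
]
Final: pos=(4.738,3.837), heading=297, 6 segment(s) drawn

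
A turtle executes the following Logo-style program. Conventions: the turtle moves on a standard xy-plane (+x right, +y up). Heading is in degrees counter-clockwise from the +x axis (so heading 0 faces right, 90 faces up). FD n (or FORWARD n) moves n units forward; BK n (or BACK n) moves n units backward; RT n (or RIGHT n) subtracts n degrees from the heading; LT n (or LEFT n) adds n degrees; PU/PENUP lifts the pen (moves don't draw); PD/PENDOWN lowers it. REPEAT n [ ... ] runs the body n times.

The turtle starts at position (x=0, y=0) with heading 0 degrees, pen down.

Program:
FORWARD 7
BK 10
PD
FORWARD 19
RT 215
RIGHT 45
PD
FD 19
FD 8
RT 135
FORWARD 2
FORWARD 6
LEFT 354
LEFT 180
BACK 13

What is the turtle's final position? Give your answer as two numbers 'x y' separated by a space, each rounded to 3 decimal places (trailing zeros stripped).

Answer: 27.676 13.472

Derivation:
Executing turtle program step by step:
Start: pos=(0,0), heading=0, pen down
FD 7: (0,0) -> (7,0) [heading=0, draw]
BK 10: (7,0) -> (-3,0) [heading=0, draw]
PD: pen down
FD 19: (-3,0) -> (16,0) [heading=0, draw]
RT 215: heading 0 -> 145
RT 45: heading 145 -> 100
PD: pen down
FD 19: (16,0) -> (12.701,18.711) [heading=100, draw]
FD 8: (12.701,18.711) -> (11.311,26.59) [heading=100, draw]
RT 135: heading 100 -> 325
FD 2: (11.311,26.59) -> (12.95,25.443) [heading=325, draw]
FD 6: (12.95,25.443) -> (17.865,22.001) [heading=325, draw]
LT 354: heading 325 -> 319
LT 180: heading 319 -> 139
BK 13: (17.865,22.001) -> (27.676,13.472) [heading=139, draw]
Final: pos=(27.676,13.472), heading=139, 8 segment(s) drawn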